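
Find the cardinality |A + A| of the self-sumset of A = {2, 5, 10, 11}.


A + A = {a + a' : a, a' ∈ A}; |A| = 4.
General bounds: 2|A| - 1 ≤ |A + A| ≤ |A|(|A|+1)/2, i.e. 7 ≤ |A + A| ≤ 10.
Lower bound 2|A|-1 is attained iff A is an arithmetic progression.
Enumerate sums a + a' for a ≤ a' (symmetric, so this suffices):
a = 2: 2+2=4, 2+5=7, 2+10=12, 2+11=13
a = 5: 5+5=10, 5+10=15, 5+11=16
a = 10: 10+10=20, 10+11=21
a = 11: 11+11=22
Distinct sums: {4, 7, 10, 12, 13, 15, 16, 20, 21, 22}
|A + A| = 10

|A + A| = 10


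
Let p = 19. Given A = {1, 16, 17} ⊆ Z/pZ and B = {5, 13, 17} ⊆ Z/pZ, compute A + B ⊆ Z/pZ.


Work in Z/19Z: reduce every sum a + b modulo 19.
Enumerate all 9 pairs:
a = 1: 1+5=6, 1+13=14, 1+17=18
a = 16: 16+5=2, 16+13=10, 16+17=14
a = 17: 17+5=3, 17+13=11, 17+17=15
Distinct residues collected: {2, 3, 6, 10, 11, 14, 15, 18}
|A + B| = 8 (out of 19 total residues).

A + B = {2, 3, 6, 10, 11, 14, 15, 18}


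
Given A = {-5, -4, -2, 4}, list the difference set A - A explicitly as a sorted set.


A - A = {a - a' : a, a' ∈ A}.
Compute a - a' for each ordered pair (a, a'):
a = -5: -5--5=0, -5--4=-1, -5--2=-3, -5-4=-9
a = -4: -4--5=1, -4--4=0, -4--2=-2, -4-4=-8
a = -2: -2--5=3, -2--4=2, -2--2=0, -2-4=-6
a = 4: 4--5=9, 4--4=8, 4--2=6, 4-4=0
Collecting distinct values (and noting 0 appears from a-a):
A - A = {-9, -8, -6, -3, -2, -1, 0, 1, 2, 3, 6, 8, 9}
|A - A| = 13

A - A = {-9, -8, -6, -3, -2, -1, 0, 1, 2, 3, 6, 8, 9}


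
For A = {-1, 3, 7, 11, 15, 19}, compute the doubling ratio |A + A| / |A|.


|A| = 6.
Compute A + A by enumerating all 36 pairs.
A + A = {-2, 2, 6, 10, 14, 18, 22, 26, 30, 34, 38}, so |A + A| = 11.
K = |A + A| / |A| = 11/6 (already in lowest terms) ≈ 1.8333.
Reference: AP of size 6 gives K = 11/6 ≈ 1.8333; a fully generic set of size 6 gives K ≈ 3.5000.

|A| = 6, |A + A| = 11, K = 11/6.


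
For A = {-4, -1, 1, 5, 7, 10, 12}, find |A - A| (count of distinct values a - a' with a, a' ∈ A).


A - A = {a - a' : a, a' ∈ A}; |A| = 7.
Bounds: 2|A|-1 ≤ |A - A| ≤ |A|² - |A| + 1, i.e. 13 ≤ |A - A| ≤ 43.
Note: 0 ∈ A - A always (from a - a). The set is symmetric: if d ∈ A - A then -d ∈ A - A.
Enumerate nonzero differences d = a - a' with a > a' (then include -d):
Positive differences: {2, 3, 4, 5, 6, 7, 8, 9, 11, 13, 14, 16}
Full difference set: {0} ∪ (positive diffs) ∪ (negative diffs).
|A - A| = 1 + 2·12 = 25 (matches direct enumeration: 25).

|A - A| = 25


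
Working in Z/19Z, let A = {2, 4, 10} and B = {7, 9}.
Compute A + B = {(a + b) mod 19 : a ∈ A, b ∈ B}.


Work in Z/19Z: reduce every sum a + b modulo 19.
Enumerate all 6 pairs:
a = 2: 2+7=9, 2+9=11
a = 4: 4+7=11, 4+9=13
a = 10: 10+7=17, 10+9=0
Distinct residues collected: {0, 9, 11, 13, 17}
|A + B| = 5 (out of 19 total residues).

A + B = {0, 9, 11, 13, 17}


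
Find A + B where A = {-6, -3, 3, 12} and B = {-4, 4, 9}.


A + B = {a + b : a ∈ A, b ∈ B}.
Enumerate all |A|·|B| = 4·3 = 12 pairs (a, b) and collect distinct sums.
a = -6: -6+-4=-10, -6+4=-2, -6+9=3
a = -3: -3+-4=-7, -3+4=1, -3+9=6
a = 3: 3+-4=-1, 3+4=7, 3+9=12
a = 12: 12+-4=8, 12+4=16, 12+9=21
Collecting distinct sums: A + B = {-10, -7, -2, -1, 1, 3, 6, 7, 8, 12, 16, 21}
|A + B| = 12

A + B = {-10, -7, -2, -1, 1, 3, 6, 7, 8, 12, 16, 21}


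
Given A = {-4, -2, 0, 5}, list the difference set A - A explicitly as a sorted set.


A - A = {a - a' : a, a' ∈ A}.
Compute a - a' for each ordered pair (a, a'):
a = -4: -4--4=0, -4--2=-2, -4-0=-4, -4-5=-9
a = -2: -2--4=2, -2--2=0, -2-0=-2, -2-5=-7
a = 0: 0--4=4, 0--2=2, 0-0=0, 0-5=-5
a = 5: 5--4=9, 5--2=7, 5-0=5, 5-5=0
Collecting distinct values (and noting 0 appears from a-a):
A - A = {-9, -7, -5, -4, -2, 0, 2, 4, 5, 7, 9}
|A - A| = 11

A - A = {-9, -7, -5, -4, -2, 0, 2, 4, 5, 7, 9}


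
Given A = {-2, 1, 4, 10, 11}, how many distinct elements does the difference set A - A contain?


A - A = {a - a' : a, a' ∈ A}; |A| = 5.
Bounds: 2|A|-1 ≤ |A - A| ≤ |A|² - |A| + 1, i.e. 9 ≤ |A - A| ≤ 21.
Note: 0 ∈ A - A always (from a - a). The set is symmetric: if d ∈ A - A then -d ∈ A - A.
Enumerate nonzero differences d = a - a' with a > a' (then include -d):
Positive differences: {1, 3, 6, 7, 9, 10, 12, 13}
Full difference set: {0} ∪ (positive diffs) ∪ (negative diffs).
|A - A| = 1 + 2·8 = 17 (matches direct enumeration: 17).

|A - A| = 17


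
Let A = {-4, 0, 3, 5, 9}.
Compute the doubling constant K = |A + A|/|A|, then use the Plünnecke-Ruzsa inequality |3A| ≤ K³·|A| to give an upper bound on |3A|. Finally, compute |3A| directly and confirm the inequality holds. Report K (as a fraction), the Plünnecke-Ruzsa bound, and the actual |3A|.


|A| = 5.
Step 1: Compute A + A by enumerating all 25 pairs.
A + A = {-8, -4, -1, 0, 1, 3, 5, 6, 8, 9, 10, 12, 14, 18}, so |A + A| = 14.
Step 2: Doubling constant K = |A + A|/|A| = 14/5 = 14/5 ≈ 2.8000.
Step 3: Plünnecke-Ruzsa gives |3A| ≤ K³·|A| = (2.8000)³ · 5 ≈ 109.7600.
Step 4: Compute 3A = A + A + A directly by enumerating all triples (a,b,c) ∈ A³; |3A| = 27.
Step 5: Check 27 ≤ 109.7600? Yes ✓.

K = 14/5, Plünnecke-Ruzsa bound K³|A| ≈ 109.7600, |3A| = 27, inequality holds.


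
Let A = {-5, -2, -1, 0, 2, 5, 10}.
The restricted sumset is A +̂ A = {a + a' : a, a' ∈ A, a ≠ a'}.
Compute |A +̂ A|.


Restricted sumset: A +̂ A = {a + a' : a ∈ A, a' ∈ A, a ≠ a'}.
Equivalently, take A + A and drop any sum 2a that is achievable ONLY as a + a for a ∈ A (i.e. sums representable only with equal summands).
Enumerate pairs (a, a') with a < a' (symmetric, so each unordered pair gives one sum; this covers all a ≠ a'):
  -5 + -2 = -7
  -5 + -1 = -6
  -5 + 0 = -5
  -5 + 2 = -3
  -5 + 5 = 0
  -5 + 10 = 5
  -2 + -1 = -3
  -2 + 0 = -2
  -2 + 2 = 0
  -2 + 5 = 3
  -2 + 10 = 8
  -1 + 0 = -1
  -1 + 2 = 1
  -1 + 5 = 4
  -1 + 10 = 9
  0 + 2 = 2
  0 + 5 = 5
  0 + 10 = 10
  2 + 5 = 7
  2 + 10 = 12
  5 + 10 = 15
Collected distinct sums: {-7, -6, -5, -3, -2, -1, 0, 1, 2, 3, 4, 5, 7, 8, 9, 10, 12, 15}
|A +̂ A| = 18
(Reference bound: |A +̂ A| ≥ 2|A| - 3 for |A| ≥ 2, with |A| = 7 giving ≥ 11.)

|A +̂ A| = 18


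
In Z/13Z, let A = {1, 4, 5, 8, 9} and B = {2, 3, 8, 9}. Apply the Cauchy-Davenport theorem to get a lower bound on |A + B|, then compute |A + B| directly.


Cauchy-Davenport: |A + B| ≥ min(p, |A| + |B| - 1) for A, B nonempty in Z/pZ.
|A| = 5, |B| = 4, p = 13.
CD lower bound = min(13, 5 + 4 - 1) = min(13, 8) = 8.
Compute A + B mod 13 directly:
a = 1: 1+2=3, 1+3=4, 1+8=9, 1+9=10
a = 4: 4+2=6, 4+3=7, 4+8=12, 4+9=0
a = 5: 5+2=7, 5+3=8, 5+8=0, 5+9=1
a = 8: 8+2=10, 8+3=11, 8+8=3, 8+9=4
a = 9: 9+2=11, 9+3=12, 9+8=4, 9+9=5
A + B = {0, 1, 3, 4, 5, 6, 7, 8, 9, 10, 11, 12}, so |A + B| = 12.
Verify: 12 ≥ 8? Yes ✓.

CD lower bound = 8, actual |A + B| = 12.


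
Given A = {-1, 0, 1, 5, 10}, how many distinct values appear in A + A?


A + A = {a + a' : a, a' ∈ A}; |A| = 5.
General bounds: 2|A| - 1 ≤ |A + A| ≤ |A|(|A|+1)/2, i.e. 9 ≤ |A + A| ≤ 15.
Lower bound 2|A|-1 is attained iff A is an arithmetic progression.
Enumerate sums a + a' for a ≤ a' (symmetric, so this suffices):
a = -1: -1+-1=-2, -1+0=-1, -1+1=0, -1+5=4, -1+10=9
a = 0: 0+0=0, 0+1=1, 0+5=5, 0+10=10
a = 1: 1+1=2, 1+5=6, 1+10=11
a = 5: 5+5=10, 5+10=15
a = 10: 10+10=20
Distinct sums: {-2, -1, 0, 1, 2, 4, 5, 6, 9, 10, 11, 15, 20}
|A + A| = 13

|A + A| = 13


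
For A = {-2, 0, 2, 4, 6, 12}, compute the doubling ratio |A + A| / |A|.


|A| = 6.
Compute A + A by enumerating all 36 pairs.
A + A = {-4, -2, 0, 2, 4, 6, 8, 10, 12, 14, 16, 18, 24}, so |A + A| = 13.
K = |A + A| / |A| = 13/6 (already in lowest terms) ≈ 2.1667.
Reference: AP of size 6 gives K = 11/6 ≈ 1.8333; a fully generic set of size 6 gives K ≈ 3.5000.

|A| = 6, |A + A| = 13, K = 13/6.


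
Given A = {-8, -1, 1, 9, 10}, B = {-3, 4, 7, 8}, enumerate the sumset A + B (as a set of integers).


A + B = {a + b : a ∈ A, b ∈ B}.
Enumerate all |A|·|B| = 5·4 = 20 pairs (a, b) and collect distinct sums.
a = -8: -8+-3=-11, -8+4=-4, -8+7=-1, -8+8=0
a = -1: -1+-3=-4, -1+4=3, -1+7=6, -1+8=7
a = 1: 1+-3=-2, 1+4=5, 1+7=8, 1+8=9
a = 9: 9+-3=6, 9+4=13, 9+7=16, 9+8=17
a = 10: 10+-3=7, 10+4=14, 10+7=17, 10+8=18
Collecting distinct sums: A + B = {-11, -4, -2, -1, 0, 3, 5, 6, 7, 8, 9, 13, 14, 16, 17, 18}
|A + B| = 16

A + B = {-11, -4, -2, -1, 0, 3, 5, 6, 7, 8, 9, 13, 14, 16, 17, 18}


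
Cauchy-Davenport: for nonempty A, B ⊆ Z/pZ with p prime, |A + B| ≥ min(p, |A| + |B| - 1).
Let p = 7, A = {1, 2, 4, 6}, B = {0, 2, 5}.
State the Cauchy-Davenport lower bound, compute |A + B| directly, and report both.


Cauchy-Davenport: |A + B| ≥ min(p, |A| + |B| - 1) for A, B nonempty in Z/pZ.
|A| = 4, |B| = 3, p = 7.
CD lower bound = min(7, 4 + 3 - 1) = min(7, 6) = 6.
Compute A + B mod 7 directly:
a = 1: 1+0=1, 1+2=3, 1+5=6
a = 2: 2+0=2, 2+2=4, 2+5=0
a = 4: 4+0=4, 4+2=6, 4+5=2
a = 6: 6+0=6, 6+2=1, 6+5=4
A + B = {0, 1, 2, 3, 4, 6}, so |A + B| = 6.
Verify: 6 ≥ 6? Yes ✓.

CD lower bound = 6, actual |A + B| = 6.


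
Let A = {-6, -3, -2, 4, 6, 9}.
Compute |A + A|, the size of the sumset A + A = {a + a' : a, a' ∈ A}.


A + A = {a + a' : a, a' ∈ A}; |A| = 6.
General bounds: 2|A| - 1 ≤ |A + A| ≤ |A|(|A|+1)/2, i.e. 11 ≤ |A + A| ≤ 21.
Lower bound 2|A|-1 is attained iff A is an arithmetic progression.
Enumerate sums a + a' for a ≤ a' (symmetric, so this suffices):
a = -6: -6+-6=-12, -6+-3=-9, -6+-2=-8, -6+4=-2, -6+6=0, -6+9=3
a = -3: -3+-3=-6, -3+-2=-5, -3+4=1, -3+6=3, -3+9=6
a = -2: -2+-2=-4, -2+4=2, -2+6=4, -2+9=7
a = 4: 4+4=8, 4+6=10, 4+9=13
a = 6: 6+6=12, 6+9=15
a = 9: 9+9=18
Distinct sums: {-12, -9, -8, -6, -5, -4, -2, 0, 1, 2, 3, 4, 6, 7, 8, 10, 12, 13, 15, 18}
|A + A| = 20

|A + A| = 20


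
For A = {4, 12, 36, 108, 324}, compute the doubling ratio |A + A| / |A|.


|A| = 5.
Compute A + A by enumerating all 25 pairs.
A + A = {8, 16, 24, 40, 48, 72, 112, 120, 144, 216, 328, 336, 360, 432, 648}, so |A + A| = 15.
K = |A + A| / |A| = 15/5 = 3/1 ≈ 3.0000.
Reference: AP of size 5 gives K = 9/5 ≈ 1.8000; a fully generic set of size 5 gives K ≈ 3.0000.

|A| = 5, |A + A| = 15, K = 15/5 = 3/1.


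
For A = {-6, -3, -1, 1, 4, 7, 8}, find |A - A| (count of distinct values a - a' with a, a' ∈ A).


A - A = {a - a' : a, a' ∈ A}; |A| = 7.
Bounds: 2|A|-1 ≤ |A - A| ≤ |A|² - |A| + 1, i.e. 13 ≤ |A - A| ≤ 43.
Note: 0 ∈ A - A always (from a - a). The set is symmetric: if d ∈ A - A then -d ∈ A - A.
Enumerate nonzero differences d = a - a' with a > a' (then include -d):
Positive differences: {1, 2, 3, 4, 5, 6, 7, 8, 9, 10, 11, 13, 14}
Full difference set: {0} ∪ (positive diffs) ∪ (negative diffs).
|A - A| = 1 + 2·13 = 27 (matches direct enumeration: 27).

|A - A| = 27


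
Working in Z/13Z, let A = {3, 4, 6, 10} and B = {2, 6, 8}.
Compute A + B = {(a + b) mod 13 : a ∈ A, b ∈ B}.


Work in Z/13Z: reduce every sum a + b modulo 13.
Enumerate all 12 pairs:
a = 3: 3+2=5, 3+6=9, 3+8=11
a = 4: 4+2=6, 4+6=10, 4+8=12
a = 6: 6+2=8, 6+6=12, 6+8=1
a = 10: 10+2=12, 10+6=3, 10+8=5
Distinct residues collected: {1, 3, 5, 6, 8, 9, 10, 11, 12}
|A + B| = 9 (out of 13 total residues).

A + B = {1, 3, 5, 6, 8, 9, 10, 11, 12}


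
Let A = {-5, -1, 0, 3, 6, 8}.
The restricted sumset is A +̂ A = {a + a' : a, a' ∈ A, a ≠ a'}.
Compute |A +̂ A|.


Restricted sumset: A +̂ A = {a + a' : a ∈ A, a' ∈ A, a ≠ a'}.
Equivalently, take A + A and drop any sum 2a that is achievable ONLY as a + a for a ∈ A (i.e. sums representable only with equal summands).
Enumerate pairs (a, a') with a < a' (symmetric, so each unordered pair gives one sum; this covers all a ≠ a'):
  -5 + -1 = -6
  -5 + 0 = -5
  -5 + 3 = -2
  -5 + 6 = 1
  -5 + 8 = 3
  -1 + 0 = -1
  -1 + 3 = 2
  -1 + 6 = 5
  -1 + 8 = 7
  0 + 3 = 3
  0 + 6 = 6
  0 + 8 = 8
  3 + 6 = 9
  3 + 8 = 11
  6 + 8 = 14
Collected distinct sums: {-6, -5, -2, -1, 1, 2, 3, 5, 6, 7, 8, 9, 11, 14}
|A +̂ A| = 14
(Reference bound: |A +̂ A| ≥ 2|A| - 3 for |A| ≥ 2, with |A| = 6 giving ≥ 9.)

|A +̂ A| = 14


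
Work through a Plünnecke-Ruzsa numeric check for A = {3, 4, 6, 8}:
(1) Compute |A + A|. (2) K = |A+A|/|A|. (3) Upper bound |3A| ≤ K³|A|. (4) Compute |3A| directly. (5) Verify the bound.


|A| = 4.
Step 1: Compute A + A by enumerating all 16 pairs.
A + A = {6, 7, 8, 9, 10, 11, 12, 14, 16}, so |A + A| = 9.
Step 2: Doubling constant K = |A + A|/|A| = 9/4 = 9/4 ≈ 2.2500.
Step 3: Plünnecke-Ruzsa gives |3A| ≤ K³·|A| = (2.2500)³ · 4 ≈ 45.5625.
Step 4: Compute 3A = A + A + A directly by enumerating all triples (a,b,c) ∈ A³; |3A| = 14.
Step 5: Check 14 ≤ 45.5625? Yes ✓.

K = 9/4, Plünnecke-Ruzsa bound K³|A| ≈ 45.5625, |3A| = 14, inequality holds.


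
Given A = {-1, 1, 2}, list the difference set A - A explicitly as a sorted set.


A - A = {a - a' : a, a' ∈ A}.
Compute a - a' for each ordered pair (a, a'):
a = -1: -1--1=0, -1-1=-2, -1-2=-3
a = 1: 1--1=2, 1-1=0, 1-2=-1
a = 2: 2--1=3, 2-1=1, 2-2=0
Collecting distinct values (and noting 0 appears from a-a):
A - A = {-3, -2, -1, 0, 1, 2, 3}
|A - A| = 7

A - A = {-3, -2, -1, 0, 1, 2, 3}


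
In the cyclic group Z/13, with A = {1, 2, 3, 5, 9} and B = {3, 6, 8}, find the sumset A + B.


Work in Z/13Z: reduce every sum a + b modulo 13.
Enumerate all 15 pairs:
a = 1: 1+3=4, 1+6=7, 1+8=9
a = 2: 2+3=5, 2+6=8, 2+8=10
a = 3: 3+3=6, 3+6=9, 3+8=11
a = 5: 5+3=8, 5+6=11, 5+8=0
a = 9: 9+3=12, 9+6=2, 9+8=4
Distinct residues collected: {0, 2, 4, 5, 6, 7, 8, 9, 10, 11, 12}
|A + B| = 11 (out of 13 total residues).

A + B = {0, 2, 4, 5, 6, 7, 8, 9, 10, 11, 12}


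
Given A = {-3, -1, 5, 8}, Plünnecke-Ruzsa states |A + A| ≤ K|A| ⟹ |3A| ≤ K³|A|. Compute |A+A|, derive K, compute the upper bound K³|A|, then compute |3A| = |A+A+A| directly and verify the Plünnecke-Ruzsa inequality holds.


|A| = 4.
Step 1: Compute A + A by enumerating all 16 pairs.
A + A = {-6, -4, -2, 2, 4, 5, 7, 10, 13, 16}, so |A + A| = 10.
Step 2: Doubling constant K = |A + A|/|A| = 10/4 = 10/4 ≈ 2.5000.
Step 3: Plünnecke-Ruzsa gives |3A| ≤ K³·|A| = (2.5000)³ · 4 ≈ 62.5000.
Step 4: Compute 3A = A + A + A directly by enumerating all triples (a,b,c) ∈ A³; |3A| = 19.
Step 5: Check 19 ≤ 62.5000? Yes ✓.

K = 10/4, Plünnecke-Ruzsa bound K³|A| ≈ 62.5000, |3A| = 19, inequality holds.


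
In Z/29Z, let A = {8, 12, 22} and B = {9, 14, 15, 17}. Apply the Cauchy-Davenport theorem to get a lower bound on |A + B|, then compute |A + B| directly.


Cauchy-Davenport: |A + B| ≥ min(p, |A| + |B| - 1) for A, B nonempty in Z/pZ.
|A| = 3, |B| = 4, p = 29.
CD lower bound = min(29, 3 + 4 - 1) = min(29, 6) = 6.
Compute A + B mod 29 directly:
a = 8: 8+9=17, 8+14=22, 8+15=23, 8+17=25
a = 12: 12+9=21, 12+14=26, 12+15=27, 12+17=0
a = 22: 22+9=2, 22+14=7, 22+15=8, 22+17=10
A + B = {0, 2, 7, 8, 10, 17, 21, 22, 23, 25, 26, 27}, so |A + B| = 12.
Verify: 12 ≥ 6? Yes ✓.

CD lower bound = 6, actual |A + B| = 12.


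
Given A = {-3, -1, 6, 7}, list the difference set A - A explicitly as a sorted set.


A - A = {a - a' : a, a' ∈ A}.
Compute a - a' for each ordered pair (a, a'):
a = -3: -3--3=0, -3--1=-2, -3-6=-9, -3-7=-10
a = -1: -1--3=2, -1--1=0, -1-6=-7, -1-7=-8
a = 6: 6--3=9, 6--1=7, 6-6=0, 6-7=-1
a = 7: 7--3=10, 7--1=8, 7-6=1, 7-7=0
Collecting distinct values (and noting 0 appears from a-a):
A - A = {-10, -9, -8, -7, -2, -1, 0, 1, 2, 7, 8, 9, 10}
|A - A| = 13

A - A = {-10, -9, -8, -7, -2, -1, 0, 1, 2, 7, 8, 9, 10}


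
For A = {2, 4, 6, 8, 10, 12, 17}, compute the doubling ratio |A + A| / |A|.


|A| = 7.
Compute A + A by enumerating all 49 pairs.
A + A = {4, 6, 8, 10, 12, 14, 16, 18, 19, 20, 21, 22, 23, 24, 25, 27, 29, 34}, so |A + A| = 18.
K = |A + A| / |A| = 18/7 (already in lowest terms) ≈ 2.5714.
Reference: AP of size 7 gives K = 13/7 ≈ 1.8571; a fully generic set of size 7 gives K ≈ 4.0000.

|A| = 7, |A + A| = 18, K = 18/7.


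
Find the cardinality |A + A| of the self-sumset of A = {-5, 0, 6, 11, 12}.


A + A = {a + a' : a, a' ∈ A}; |A| = 5.
General bounds: 2|A| - 1 ≤ |A + A| ≤ |A|(|A|+1)/2, i.e. 9 ≤ |A + A| ≤ 15.
Lower bound 2|A|-1 is attained iff A is an arithmetic progression.
Enumerate sums a + a' for a ≤ a' (symmetric, so this suffices):
a = -5: -5+-5=-10, -5+0=-5, -5+6=1, -5+11=6, -5+12=7
a = 0: 0+0=0, 0+6=6, 0+11=11, 0+12=12
a = 6: 6+6=12, 6+11=17, 6+12=18
a = 11: 11+11=22, 11+12=23
a = 12: 12+12=24
Distinct sums: {-10, -5, 0, 1, 6, 7, 11, 12, 17, 18, 22, 23, 24}
|A + A| = 13

|A + A| = 13


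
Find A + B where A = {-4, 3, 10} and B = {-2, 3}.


A + B = {a + b : a ∈ A, b ∈ B}.
Enumerate all |A|·|B| = 3·2 = 6 pairs (a, b) and collect distinct sums.
a = -4: -4+-2=-6, -4+3=-1
a = 3: 3+-2=1, 3+3=6
a = 10: 10+-2=8, 10+3=13
Collecting distinct sums: A + B = {-6, -1, 1, 6, 8, 13}
|A + B| = 6

A + B = {-6, -1, 1, 6, 8, 13}


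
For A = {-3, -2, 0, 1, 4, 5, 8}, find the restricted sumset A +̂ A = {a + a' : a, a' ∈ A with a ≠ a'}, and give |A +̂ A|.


Restricted sumset: A +̂ A = {a + a' : a ∈ A, a' ∈ A, a ≠ a'}.
Equivalently, take A + A and drop any sum 2a that is achievable ONLY as a + a for a ∈ A (i.e. sums representable only with equal summands).
Enumerate pairs (a, a') with a < a' (symmetric, so each unordered pair gives one sum; this covers all a ≠ a'):
  -3 + -2 = -5
  -3 + 0 = -3
  -3 + 1 = -2
  -3 + 4 = 1
  -3 + 5 = 2
  -3 + 8 = 5
  -2 + 0 = -2
  -2 + 1 = -1
  -2 + 4 = 2
  -2 + 5 = 3
  -2 + 8 = 6
  0 + 1 = 1
  0 + 4 = 4
  0 + 5 = 5
  0 + 8 = 8
  1 + 4 = 5
  1 + 5 = 6
  1 + 8 = 9
  4 + 5 = 9
  4 + 8 = 12
  5 + 8 = 13
Collected distinct sums: {-5, -3, -2, -1, 1, 2, 3, 4, 5, 6, 8, 9, 12, 13}
|A +̂ A| = 14
(Reference bound: |A +̂ A| ≥ 2|A| - 3 for |A| ≥ 2, with |A| = 7 giving ≥ 11.)

|A +̂ A| = 14


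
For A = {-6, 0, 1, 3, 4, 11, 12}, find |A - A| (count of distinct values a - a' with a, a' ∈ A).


A - A = {a - a' : a, a' ∈ A}; |A| = 7.
Bounds: 2|A|-1 ≤ |A - A| ≤ |A|² - |A| + 1, i.e. 13 ≤ |A - A| ≤ 43.
Note: 0 ∈ A - A always (from a - a). The set is symmetric: if d ∈ A - A then -d ∈ A - A.
Enumerate nonzero differences d = a - a' with a > a' (then include -d):
Positive differences: {1, 2, 3, 4, 6, 7, 8, 9, 10, 11, 12, 17, 18}
Full difference set: {0} ∪ (positive diffs) ∪ (negative diffs).
|A - A| = 1 + 2·13 = 27 (matches direct enumeration: 27).

|A - A| = 27


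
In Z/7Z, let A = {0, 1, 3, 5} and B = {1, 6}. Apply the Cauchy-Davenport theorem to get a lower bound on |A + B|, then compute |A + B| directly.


Cauchy-Davenport: |A + B| ≥ min(p, |A| + |B| - 1) for A, B nonempty in Z/pZ.
|A| = 4, |B| = 2, p = 7.
CD lower bound = min(7, 4 + 2 - 1) = min(7, 5) = 5.
Compute A + B mod 7 directly:
a = 0: 0+1=1, 0+6=6
a = 1: 1+1=2, 1+6=0
a = 3: 3+1=4, 3+6=2
a = 5: 5+1=6, 5+6=4
A + B = {0, 1, 2, 4, 6}, so |A + B| = 5.
Verify: 5 ≥ 5? Yes ✓.

CD lower bound = 5, actual |A + B| = 5.


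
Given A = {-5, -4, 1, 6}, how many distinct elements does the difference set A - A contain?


A - A = {a - a' : a, a' ∈ A}; |A| = 4.
Bounds: 2|A|-1 ≤ |A - A| ≤ |A|² - |A| + 1, i.e. 7 ≤ |A - A| ≤ 13.
Note: 0 ∈ A - A always (from a - a). The set is symmetric: if d ∈ A - A then -d ∈ A - A.
Enumerate nonzero differences d = a - a' with a > a' (then include -d):
Positive differences: {1, 5, 6, 10, 11}
Full difference set: {0} ∪ (positive diffs) ∪ (negative diffs).
|A - A| = 1 + 2·5 = 11 (matches direct enumeration: 11).

|A - A| = 11


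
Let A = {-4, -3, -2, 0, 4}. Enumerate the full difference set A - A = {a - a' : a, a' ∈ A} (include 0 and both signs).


A - A = {a - a' : a, a' ∈ A}.
Compute a - a' for each ordered pair (a, a'):
a = -4: -4--4=0, -4--3=-1, -4--2=-2, -4-0=-4, -4-4=-8
a = -3: -3--4=1, -3--3=0, -3--2=-1, -3-0=-3, -3-4=-7
a = -2: -2--4=2, -2--3=1, -2--2=0, -2-0=-2, -2-4=-6
a = 0: 0--4=4, 0--3=3, 0--2=2, 0-0=0, 0-4=-4
a = 4: 4--4=8, 4--3=7, 4--2=6, 4-0=4, 4-4=0
Collecting distinct values (and noting 0 appears from a-a):
A - A = {-8, -7, -6, -4, -3, -2, -1, 0, 1, 2, 3, 4, 6, 7, 8}
|A - A| = 15

A - A = {-8, -7, -6, -4, -3, -2, -1, 0, 1, 2, 3, 4, 6, 7, 8}


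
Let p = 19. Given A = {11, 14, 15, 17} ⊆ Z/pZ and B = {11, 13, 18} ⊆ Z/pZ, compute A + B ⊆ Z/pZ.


Work in Z/19Z: reduce every sum a + b modulo 19.
Enumerate all 12 pairs:
a = 11: 11+11=3, 11+13=5, 11+18=10
a = 14: 14+11=6, 14+13=8, 14+18=13
a = 15: 15+11=7, 15+13=9, 15+18=14
a = 17: 17+11=9, 17+13=11, 17+18=16
Distinct residues collected: {3, 5, 6, 7, 8, 9, 10, 11, 13, 14, 16}
|A + B| = 11 (out of 19 total residues).

A + B = {3, 5, 6, 7, 8, 9, 10, 11, 13, 14, 16}


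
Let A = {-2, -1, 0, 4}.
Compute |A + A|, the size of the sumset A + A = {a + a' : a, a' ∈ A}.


A + A = {a + a' : a, a' ∈ A}; |A| = 4.
General bounds: 2|A| - 1 ≤ |A + A| ≤ |A|(|A|+1)/2, i.e. 7 ≤ |A + A| ≤ 10.
Lower bound 2|A|-1 is attained iff A is an arithmetic progression.
Enumerate sums a + a' for a ≤ a' (symmetric, so this suffices):
a = -2: -2+-2=-4, -2+-1=-3, -2+0=-2, -2+4=2
a = -1: -1+-1=-2, -1+0=-1, -1+4=3
a = 0: 0+0=0, 0+4=4
a = 4: 4+4=8
Distinct sums: {-4, -3, -2, -1, 0, 2, 3, 4, 8}
|A + A| = 9

|A + A| = 9


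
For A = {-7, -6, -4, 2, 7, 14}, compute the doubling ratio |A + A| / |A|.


|A| = 6.
Compute A + A by enumerating all 36 pairs.
A + A = {-14, -13, -12, -11, -10, -8, -5, -4, -2, 0, 1, 3, 4, 7, 8, 9, 10, 14, 16, 21, 28}, so |A + A| = 21.
K = |A + A| / |A| = 21/6 = 7/2 ≈ 3.5000.
Reference: AP of size 6 gives K = 11/6 ≈ 1.8333; a fully generic set of size 6 gives K ≈ 3.5000.

|A| = 6, |A + A| = 21, K = 21/6 = 7/2.


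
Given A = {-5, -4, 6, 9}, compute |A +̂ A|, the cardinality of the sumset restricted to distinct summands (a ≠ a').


Restricted sumset: A +̂ A = {a + a' : a ∈ A, a' ∈ A, a ≠ a'}.
Equivalently, take A + A and drop any sum 2a that is achievable ONLY as a + a for a ∈ A (i.e. sums representable only with equal summands).
Enumerate pairs (a, a') with a < a' (symmetric, so each unordered pair gives one sum; this covers all a ≠ a'):
  -5 + -4 = -9
  -5 + 6 = 1
  -5 + 9 = 4
  -4 + 6 = 2
  -4 + 9 = 5
  6 + 9 = 15
Collected distinct sums: {-9, 1, 2, 4, 5, 15}
|A +̂ A| = 6
(Reference bound: |A +̂ A| ≥ 2|A| - 3 for |A| ≥ 2, with |A| = 4 giving ≥ 5.)

|A +̂ A| = 6


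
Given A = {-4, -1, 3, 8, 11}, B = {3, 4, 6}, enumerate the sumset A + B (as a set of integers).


A + B = {a + b : a ∈ A, b ∈ B}.
Enumerate all |A|·|B| = 5·3 = 15 pairs (a, b) and collect distinct sums.
a = -4: -4+3=-1, -4+4=0, -4+6=2
a = -1: -1+3=2, -1+4=3, -1+6=5
a = 3: 3+3=6, 3+4=7, 3+6=9
a = 8: 8+3=11, 8+4=12, 8+6=14
a = 11: 11+3=14, 11+4=15, 11+6=17
Collecting distinct sums: A + B = {-1, 0, 2, 3, 5, 6, 7, 9, 11, 12, 14, 15, 17}
|A + B| = 13

A + B = {-1, 0, 2, 3, 5, 6, 7, 9, 11, 12, 14, 15, 17}


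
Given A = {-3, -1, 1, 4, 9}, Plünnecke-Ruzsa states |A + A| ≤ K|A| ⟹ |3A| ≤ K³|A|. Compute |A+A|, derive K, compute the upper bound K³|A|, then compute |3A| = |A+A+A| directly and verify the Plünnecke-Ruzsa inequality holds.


|A| = 5.
Step 1: Compute A + A by enumerating all 25 pairs.
A + A = {-6, -4, -2, 0, 1, 2, 3, 5, 6, 8, 10, 13, 18}, so |A + A| = 13.
Step 2: Doubling constant K = |A + A|/|A| = 13/5 = 13/5 ≈ 2.6000.
Step 3: Plünnecke-Ruzsa gives |3A| ≤ K³·|A| = (2.6000)³ · 5 ≈ 87.8800.
Step 4: Compute 3A = A + A + A directly by enumerating all triples (a,b,c) ∈ A³; |3A| = 24.
Step 5: Check 24 ≤ 87.8800? Yes ✓.

K = 13/5, Plünnecke-Ruzsa bound K³|A| ≈ 87.8800, |3A| = 24, inequality holds.


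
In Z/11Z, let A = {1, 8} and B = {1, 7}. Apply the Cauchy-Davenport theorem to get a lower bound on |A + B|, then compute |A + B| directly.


Cauchy-Davenport: |A + B| ≥ min(p, |A| + |B| - 1) for A, B nonempty in Z/pZ.
|A| = 2, |B| = 2, p = 11.
CD lower bound = min(11, 2 + 2 - 1) = min(11, 3) = 3.
Compute A + B mod 11 directly:
a = 1: 1+1=2, 1+7=8
a = 8: 8+1=9, 8+7=4
A + B = {2, 4, 8, 9}, so |A + B| = 4.
Verify: 4 ≥ 3? Yes ✓.

CD lower bound = 3, actual |A + B| = 4.


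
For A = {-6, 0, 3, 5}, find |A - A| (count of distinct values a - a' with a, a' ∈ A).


A - A = {a - a' : a, a' ∈ A}; |A| = 4.
Bounds: 2|A|-1 ≤ |A - A| ≤ |A|² - |A| + 1, i.e. 7 ≤ |A - A| ≤ 13.
Note: 0 ∈ A - A always (from a - a). The set is symmetric: if d ∈ A - A then -d ∈ A - A.
Enumerate nonzero differences d = a - a' with a > a' (then include -d):
Positive differences: {2, 3, 5, 6, 9, 11}
Full difference set: {0} ∪ (positive diffs) ∪ (negative diffs).
|A - A| = 1 + 2·6 = 13 (matches direct enumeration: 13).

|A - A| = 13


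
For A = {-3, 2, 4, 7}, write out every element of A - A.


A - A = {a - a' : a, a' ∈ A}.
Compute a - a' for each ordered pair (a, a'):
a = -3: -3--3=0, -3-2=-5, -3-4=-7, -3-7=-10
a = 2: 2--3=5, 2-2=0, 2-4=-2, 2-7=-5
a = 4: 4--3=7, 4-2=2, 4-4=0, 4-7=-3
a = 7: 7--3=10, 7-2=5, 7-4=3, 7-7=0
Collecting distinct values (and noting 0 appears from a-a):
A - A = {-10, -7, -5, -3, -2, 0, 2, 3, 5, 7, 10}
|A - A| = 11

A - A = {-10, -7, -5, -3, -2, 0, 2, 3, 5, 7, 10}


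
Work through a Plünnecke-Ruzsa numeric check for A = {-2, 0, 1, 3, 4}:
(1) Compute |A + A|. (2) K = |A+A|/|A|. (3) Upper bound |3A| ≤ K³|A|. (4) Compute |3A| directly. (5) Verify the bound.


|A| = 5.
Step 1: Compute A + A by enumerating all 25 pairs.
A + A = {-4, -2, -1, 0, 1, 2, 3, 4, 5, 6, 7, 8}, so |A + A| = 12.
Step 2: Doubling constant K = |A + A|/|A| = 12/5 = 12/5 ≈ 2.4000.
Step 3: Plünnecke-Ruzsa gives |3A| ≤ K³·|A| = (2.4000)³ · 5 ≈ 69.1200.
Step 4: Compute 3A = A + A + A directly by enumerating all triples (a,b,c) ∈ A³; |3A| = 18.
Step 5: Check 18 ≤ 69.1200? Yes ✓.

K = 12/5, Plünnecke-Ruzsa bound K³|A| ≈ 69.1200, |3A| = 18, inequality holds.


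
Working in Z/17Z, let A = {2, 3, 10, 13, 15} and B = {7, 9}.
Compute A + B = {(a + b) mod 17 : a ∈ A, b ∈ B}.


Work in Z/17Z: reduce every sum a + b modulo 17.
Enumerate all 10 pairs:
a = 2: 2+7=9, 2+9=11
a = 3: 3+7=10, 3+9=12
a = 10: 10+7=0, 10+9=2
a = 13: 13+7=3, 13+9=5
a = 15: 15+7=5, 15+9=7
Distinct residues collected: {0, 2, 3, 5, 7, 9, 10, 11, 12}
|A + B| = 9 (out of 17 total residues).

A + B = {0, 2, 3, 5, 7, 9, 10, 11, 12}


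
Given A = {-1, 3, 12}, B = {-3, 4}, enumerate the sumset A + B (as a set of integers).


A + B = {a + b : a ∈ A, b ∈ B}.
Enumerate all |A|·|B| = 3·2 = 6 pairs (a, b) and collect distinct sums.
a = -1: -1+-3=-4, -1+4=3
a = 3: 3+-3=0, 3+4=7
a = 12: 12+-3=9, 12+4=16
Collecting distinct sums: A + B = {-4, 0, 3, 7, 9, 16}
|A + B| = 6

A + B = {-4, 0, 3, 7, 9, 16}


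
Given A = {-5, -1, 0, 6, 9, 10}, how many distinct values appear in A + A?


A + A = {a + a' : a, a' ∈ A}; |A| = 6.
General bounds: 2|A| - 1 ≤ |A + A| ≤ |A|(|A|+1)/2, i.e. 11 ≤ |A + A| ≤ 21.
Lower bound 2|A|-1 is attained iff A is an arithmetic progression.
Enumerate sums a + a' for a ≤ a' (symmetric, so this suffices):
a = -5: -5+-5=-10, -5+-1=-6, -5+0=-5, -5+6=1, -5+9=4, -5+10=5
a = -1: -1+-1=-2, -1+0=-1, -1+6=5, -1+9=8, -1+10=9
a = 0: 0+0=0, 0+6=6, 0+9=9, 0+10=10
a = 6: 6+6=12, 6+9=15, 6+10=16
a = 9: 9+9=18, 9+10=19
a = 10: 10+10=20
Distinct sums: {-10, -6, -5, -2, -1, 0, 1, 4, 5, 6, 8, 9, 10, 12, 15, 16, 18, 19, 20}
|A + A| = 19

|A + A| = 19


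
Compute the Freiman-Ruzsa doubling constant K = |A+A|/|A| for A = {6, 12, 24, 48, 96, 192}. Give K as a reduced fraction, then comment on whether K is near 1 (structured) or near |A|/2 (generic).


|A| = 6.
Compute A + A by enumerating all 36 pairs.
A + A = {12, 18, 24, 30, 36, 48, 54, 60, 72, 96, 102, 108, 120, 144, 192, 198, 204, 216, 240, 288, 384}, so |A + A| = 21.
K = |A + A| / |A| = 21/6 = 7/2 ≈ 3.5000.
Reference: AP of size 6 gives K = 11/6 ≈ 1.8333; a fully generic set of size 6 gives K ≈ 3.5000.

|A| = 6, |A + A| = 21, K = 21/6 = 7/2.


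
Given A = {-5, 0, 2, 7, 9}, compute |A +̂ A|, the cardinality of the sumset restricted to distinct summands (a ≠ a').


Restricted sumset: A +̂ A = {a + a' : a ∈ A, a' ∈ A, a ≠ a'}.
Equivalently, take A + A and drop any sum 2a that is achievable ONLY as a + a for a ∈ A (i.e. sums representable only with equal summands).
Enumerate pairs (a, a') with a < a' (symmetric, so each unordered pair gives one sum; this covers all a ≠ a'):
  -5 + 0 = -5
  -5 + 2 = -3
  -5 + 7 = 2
  -5 + 9 = 4
  0 + 2 = 2
  0 + 7 = 7
  0 + 9 = 9
  2 + 7 = 9
  2 + 9 = 11
  7 + 9 = 16
Collected distinct sums: {-5, -3, 2, 4, 7, 9, 11, 16}
|A +̂ A| = 8
(Reference bound: |A +̂ A| ≥ 2|A| - 3 for |A| ≥ 2, with |A| = 5 giving ≥ 7.)

|A +̂ A| = 8


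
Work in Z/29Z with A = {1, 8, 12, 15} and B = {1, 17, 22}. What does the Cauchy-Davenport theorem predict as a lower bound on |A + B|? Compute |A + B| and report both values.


Cauchy-Davenport: |A + B| ≥ min(p, |A| + |B| - 1) for A, B nonempty in Z/pZ.
|A| = 4, |B| = 3, p = 29.
CD lower bound = min(29, 4 + 3 - 1) = min(29, 6) = 6.
Compute A + B mod 29 directly:
a = 1: 1+1=2, 1+17=18, 1+22=23
a = 8: 8+1=9, 8+17=25, 8+22=1
a = 12: 12+1=13, 12+17=0, 12+22=5
a = 15: 15+1=16, 15+17=3, 15+22=8
A + B = {0, 1, 2, 3, 5, 8, 9, 13, 16, 18, 23, 25}, so |A + B| = 12.
Verify: 12 ≥ 6? Yes ✓.

CD lower bound = 6, actual |A + B| = 12.


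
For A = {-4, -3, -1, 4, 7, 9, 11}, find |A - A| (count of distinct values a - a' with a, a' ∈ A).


A - A = {a - a' : a, a' ∈ A}; |A| = 7.
Bounds: 2|A|-1 ≤ |A - A| ≤ |A|² - |A| + 1, i.e. 13 ≤ |A - A| ≤ 43.
Note: 0 ∈ A - A always (from a - a). The set is symmetric: if d ∈ A - A then -d ∈ A - A.
Enumerate nonzero differences d = a - a' with a > a' (then include -d):
Positive differences: {1, 2, 3, 4, 5, 7, 8, 10, 11, 12, 13, 14, 15}
Full difference set: {0} ∪ (positive diffs) ∪ (negative diffs).
|A - A| = 1 + 2·13 = 27 (matches direct enumeration: 27).

|A - A| = 27


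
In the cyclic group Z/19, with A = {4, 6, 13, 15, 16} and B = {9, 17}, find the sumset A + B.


Work in Z/19Z: reduce every sum a + b modulo 19.
Enumerate all 10 pairs:
a = 4: 4+9=13, 4+17=2
a = 6: 6+9=15, 6+17=4
a = 13: 13+9=3, 13+17=11
a = 15: 15+9=5, 15+17=13
a = 16: 16+9=6, 16+17=14
Distinct residues collected: {2, 3, 4, 5, 6, 11, 13, 14, 15}
|A + B| = 9 (out of 19 total residues).

A + B = {2, 3, 4, 5, 6, 11, 13, 14, 15}


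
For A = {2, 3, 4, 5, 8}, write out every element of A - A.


A - A = {a - a' : a, a' ∈ A}.
Compute a - a' for each ordered pair (a, a'):
a = 2: 2-2=0, 2-3=-1, 2-4=-2, 2-5=-3, 2-8=-6
a = 3: 3-2=1, 3-3=0, 3-4=-1, 3-5=-2, 3-8=-5
a = 4: 4-2=2, 4-3=1, 4-4=0, 4-5=-1, 4-8=-4
a = 5: 5-2=3, 5-3=2, 5-4=1, 5-5=0, 5-8=-3
a = 8: 8-2=6, 8-3=5, 8-4=4, 8-5=3, 8-8=0
Collecting distinct values (and noting 0 appears from a-a):
A - A = {-6, -5, -4, -3, -2, -1, 0, 1, 2, 3, 4, 5, 6}
|A - A| = 13

A - A = {-6, -5, -4, -3, -2, -1, 0, 1, 2, 3, 4, 5, 6}


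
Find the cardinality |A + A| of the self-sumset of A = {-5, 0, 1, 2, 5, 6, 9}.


A + A = {a + a' : a, a' ∈ A}; |A| = 7.
General bounds: 2|A| - 1 ≤ |A + A| ≤ |A|(|A|+1)/2, i.e. 13 ≤ |A + A| ≤ 28.
Lower bound 2|A|-1 is attained iff A is an arithmetic progression.
Enumerate sums a + a' for a ≤ a' (symmetric, so this suffices):
a = -5: -5+-5=-10, -5+0=-5, -5+1=-4, -5+2=-3, -5+5=0, -5+6=1, -5+9=4
a = 0: 0+0=0, 0+1=1, 0+2=2, 0+5=5, 0+6=6, 0+9=9
a = 1: 1+1=2, 1+2=3, 1+5=6, 1+6=7, 1+9=10
a = 2: 2+2=4, 2+5=7, 2+6=8, 2+9=11
a = 5: 5+5=10, 5+6=11, 5+9=14
a = 6: 6+6=12, 6+9=15
a = 9: 9+9=18
Distinct sums: {-10, -5, -4, -3, 0, 1, 2, 3, 4, 5, 6, 7, 8, 9, 10, 11, 12, 14, 15, 18}
|A + A| = 20

|A + A| = 20


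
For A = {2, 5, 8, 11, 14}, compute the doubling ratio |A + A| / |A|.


|A| = 5.
Compute A + A by enumerating all 25 pairs.
A + A = {4, 7, 10, 13, 16, 19, 22, 25, 28}, so |A + A| = 9.
K = |A + A| / |A| = 9/5 (already in lowest terms) ≈ 1.8000.
Reference: AP of size 5 gives K = 9/5 ≈ 1.8000; a fully generic set of size 5 gives K ≈ 3.0000.

|A| = 5, |A + A| = 9, K = 9/5.


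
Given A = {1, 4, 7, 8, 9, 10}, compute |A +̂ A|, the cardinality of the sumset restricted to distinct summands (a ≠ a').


Restricted sumset: A +̂ A = {a + a' : a ∈ A, a' ∈ A, a ≠ a'}.
Equivalently, take A + A and drop any sum 2a that is achievable ONLY as a + a for a ∈ A (i.e. sums representable only with equal summands).
Enumerate pairs (a, a') with a < a' (symmetric, so each unordered pair gives one sum; this covers all a ≠ a'):
  1 + 4 = 5
  1 + 7 = 8
  1 + 8 = 9
  1 + 9 = 10
  1 + 10 = 11
  4 + 7 = 11
  4 + 8 = 12
  4 + 9 = 13
  4 + 10 = 14
  7 + 8 = 15
  7 + 9 = 16
  7 + 10 = 17
  8 + 9 = 17
  8 + 10 = 18
  9 + 10 = 19
Collected distinct sums: {5, 8, 9, 10, 11, 12, 13, 14, 15, 16, 17, 18, 19}
|A +̂ A| = 13
(Reference bound: |A +̂ A| ≥ 2|A| - 3 for |A| ≥ 2, with |A| = 6 giving ≥ 9.)

|A +̂ A| = 13


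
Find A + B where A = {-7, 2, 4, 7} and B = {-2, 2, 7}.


A + B = {a + b : a ∈ A, b ∈ B}.
Enumerate all |A|·|B| = 4·3 = 12 pairs (a, b) and collect distinct sums.
a = -7: -7+-2=-9, -7+2=-5, -7+7=0
a = 2: 2+-2=0, 2+2=4, 2+7=9
a = 4: 4+-2=2, 4+2=6, 4+7=11
a = 7: 7+-2=5, 7+2=9, 7+7=14
Collecting distinct sums: A + B = {-9, -5, 0, 2, 4, 5, 6, 9, 11, 14}
|A + B| = 10

A + B = {-9, -5, 0, 2, 4, 5, 6, 9, 11, 14}


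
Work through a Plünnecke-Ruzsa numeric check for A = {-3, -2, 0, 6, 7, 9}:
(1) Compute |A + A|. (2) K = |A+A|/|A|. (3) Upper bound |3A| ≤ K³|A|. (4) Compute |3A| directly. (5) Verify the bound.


|A| = 6.
Step 1: Compute A + A by enumerating all 36 pairs.
A + A = {-6, -5, -4, -3, -2, 0, 3, 4, 5, 6, 7, 9, 12, 13, 14, 15, 16, 18}, so |A + A| = 18.
Step 2: Doubling constant K = |A + A|/|A| = 18/6 = 18/6 ≈ 3.0000.
Step 3: Plünnecke-Ruzsa gives |3A| ≤ K³·|A| = (3.0000)³ · 6 ≈ 162.0000.
Step 4: Compute 3A = A + A + A directly by enumerating all triples (a,b,c) ∈ A³; |3A| = 33.
Step 5: Check 33 ≤ 162.0000? Yes ✓.

K = 18/6, Plünnecke-Ruzsa bound K³|A| ≈ 162.0000, |3A| = 33, inequality holds.


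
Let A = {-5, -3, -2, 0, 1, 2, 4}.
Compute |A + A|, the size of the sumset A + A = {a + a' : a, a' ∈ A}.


A + A = {a + a' : a, a' ∈ A}; |A| = 7.
General bounds: 2|A| - 1 ≤ |A + A| ≤ |A|(|A|+1)/2, i.e. 13 ≤ |A + A| ≤ 28.
Lower bound 2|A|-1 is attained iff A is an arithmetic progression.
Enumerate sums a + a' for a ≤ a' (symmetric, so this suffices):
a = -5: -5+-5=-10, -5+-3=-8, -5+-2=-7, -5+0=-5, -5+1=-4, -5+2=-3, -5+4=-1
a = -3: -3+-3=-6, -3+-2=-5, -3+0=-3, -3+1=-2, -3+2=-1, -3+4=1
a = -2: -2+-2=-4, -2+0=-2, -2+1=-1, -2+2=0, -2+4=2
a = 0: 0+0=0, 0+1=1, 0+2=2, 0+4=4
a = 1: 1+1=2, 1+2=3, 1+4=5
a = 2: 2+2=4, 2+4=6
a = 4: 4+4=8
Distinct sums: {-10, -8, -7, -6, -5, -4, -3, -2, -1, 0, 1, 2, 3, 4, 5, 6, 8}
|A + A| = 17

|A + A| = 17


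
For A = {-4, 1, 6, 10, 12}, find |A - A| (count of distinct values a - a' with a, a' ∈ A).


A - A = {a - a' : a, a' ∈ A}; |A| = 5.
Bounds: 2|A|-1 ≤ |A - A| ≤ |A|² - |A| + 1, i.e. 9 ≤ |A - A| ≤ 21.
Note: 0 ∈ A - A always (from a - a). The set is symmetric: if d ∈ A - A then -d ∈ A - A.
Enumerate nonzero differences d = a - a' with a > a' (then include -d):
Positive differences: {2, 4, 5, 6, 9, 10, 11, 14, 16}
Full difference set: {0} ∪ (positive diffs) ∪ (negative diffs).
|A - A| = 1 + 2·9 = 19 (matches direct enumeration: 19).

|A - A| = 19


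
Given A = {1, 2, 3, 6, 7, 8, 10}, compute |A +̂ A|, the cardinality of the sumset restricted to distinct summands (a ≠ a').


Restricted sumset: A +̂ A = {a + a' : a ∈ A, a' ∈ A, a ≠ a'}.
Equivalently, take A + A and drop any sum 2a that is achievable ONLY as a + a for a ∈ A (i.e. sums representable only with equal summands).
Enumerate pairs (a, a') with a < a' (symmetric, so each unordered pair gives one sum; this covers all a ≠ a'):
  1 + 2 = 3
  1 + 3 = 4
  1 + 6 = 7
  1 + 7 = 8
  1 + 8 = 9
  1 + 10 = 11
  2 + 3 = 5
  2 + 6 = 8
  2 + 7 = 9
  2 + 8 = 10
  2 + 10 = 12
  3 + 6 = 9
  3 + 7 = 10
  3 + 8 = 11
  3 + 10 = 13
  6 + 7 = 13
  6 + 8 = 14
  6 + 10 = 16
  7 + 8 = 15
  7 + 10 = 17
  8 + 10 = 18
Collected distinct sums: {3, 4, 5, 7, 8, 9, 10, 11, 12, 13, 14, 15, 16, 17, 18}
|A +̂ A| = 15
(Reference bound: |A +̂ A| ≥ 2|A| - 3 for |A| ≥ 2, with |A| = 7 giving ≥ 11.)

|A +̂ A| = 15


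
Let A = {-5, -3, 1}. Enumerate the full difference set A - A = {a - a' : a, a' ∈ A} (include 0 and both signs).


A - A = {a - a' : a, a' ∈ A}.
Compute a - a' for each ordered pair (a, a'):
a = -5: -5--5=0, -5--3=-2, -5-1=-6
a = -3: -3--5=2, -3--3=0, -3-1=-4
a = 1: 1--5=6, 1--3=4, 1-1=0
Collecting distinct values (and noting 0 appears from a-a):
A - A = {-6, -4, -2, 0, 2, 4, 6}
|A - A| = 7

A - A = {-6, -4, -2, 0, 2, 4, 6}


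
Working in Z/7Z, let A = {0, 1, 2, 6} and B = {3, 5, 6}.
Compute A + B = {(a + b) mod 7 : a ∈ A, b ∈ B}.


Work in Z/7Z: reduce every sum a + b modulo 7.
Enumerate all 12 pairs:
a = 0: 0+3=3, 0+5=5, 0+6=6
a = 1: 1+3=4, 1+5=6, 1+6=0
a = 2: 2+3=5, 2+5=0, 2+6=1
a = 6: 6+3=2, 6+5=4, 6+6=5
Distinct residues collected: {0, 1, 2, 3, 4, 5, 6}
|A + B| = 7 (out of 7 total residues).

A + B = {0, 1, 2, 3, 4, 5, 6}


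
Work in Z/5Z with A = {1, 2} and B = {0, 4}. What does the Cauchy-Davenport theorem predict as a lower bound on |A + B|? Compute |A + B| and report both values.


Cauchy-Davenport: |A + B| ≥ min(p, |A| + |B| - 1) for A, B nonempty in Z/pZ.
|A| = 2, |B| = 2, p = 5.
CD lower bound = min(5, 2 + 2 - 1) = min(5, 3) = 3.
Compute A + B mod 5 directly:
a = 1: 1+0=1, 1+4=0
a = 2: 2+0=2, 2+4=1
A + B = {0, 1, 2}, so |A + B| = 3.
Verify: 3 ≥ 3? Yes ✓.

CD lower bound = 3, actual |A + B| = 3.


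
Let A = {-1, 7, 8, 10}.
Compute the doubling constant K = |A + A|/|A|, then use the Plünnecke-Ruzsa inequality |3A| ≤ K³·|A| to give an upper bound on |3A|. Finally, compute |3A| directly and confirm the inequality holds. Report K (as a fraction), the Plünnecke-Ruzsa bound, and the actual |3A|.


|A| = 4.
Step 1: Compute A + A by enumerating all 16 pairs.
A + A = {-2, 6, 7, 9, 14, 15, 16, 17, 18, 20}, so |A + A| = 10.
Step 2: Doubling constant K = |A + A|/|A| = 10/4 = 10/4 ≈ 2.5000.
Step 3: Plünnecke-Ruzsa gives |3A| ≤ K³·|A| = (2.5000)³ · 4 ≈ 62.5000.
Step 4: Compute 3A = A + A + A directly by enumerating all triples (a,b,c) ∈ A³; |3A| = 19.
Step 5: Check 19 ≤ 62.5000? Yes ✓.

K = 10/4, Plünnecke-Ruzsa bound K³|A| ≈ 62.5000, |3A| = 19, inequality holds.


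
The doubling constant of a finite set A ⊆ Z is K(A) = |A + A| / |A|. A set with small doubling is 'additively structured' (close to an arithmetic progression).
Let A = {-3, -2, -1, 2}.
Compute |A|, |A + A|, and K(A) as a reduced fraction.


|A| = 4.
Compute A + A by enumerating all 16 pairs.
A + A = {-6, -5, -4, -3, -2, -1, 0, 1, 4}, so |A + A| = 9.
K = |A + A| / |A| = 9/4 (already in lowest terms) ≈ 2.2500.
Reference: AP of size 4 gives K = 7/4 ≈ 1.7500; a fully generic set of size 4 gives K ≈ 2.5000.

|A| = 4, |A + A| = 9, K = 9/4.


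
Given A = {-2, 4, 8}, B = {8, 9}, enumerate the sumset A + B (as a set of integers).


A + B = {a + b : a ∈ A, b ∈ B}.
Enumerate all |A|·|B| = 3·2 = 6 pairs (a, b) and collect distinct sums.
a = -2: -2+8=6, -2+9=7
a = 4: 4+8=12, 4+9=13
a = 8: 8+8=16, 8+9=17
Collecting distinct sums: A + B = {6, 7, 12, 13, 16, 17}
|A + B| = 6

A + B = {6, 7, 12, 13, 16, 17}


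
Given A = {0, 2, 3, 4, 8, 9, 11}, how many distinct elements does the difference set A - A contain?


A - A = {a - a' : a, a' ∈ A}; |A| = 7.
Bounds: 2|A|-1 ≤ |A - A| ≤ |A|² - |A| + 1, i.e. 13 ≤ |A - A| ≤ 43.
Note: 0 ∈ A - A always (from a - a). The set is symmetric: if d ∈ A - A then -d ∈ A - A.
Enumerate nonzero differences d = a - a' with a > a' (then include -d):
Positive differences: {1, 2, 3, 4, 5, 6, 7, 8, 9, 11}
Full difference set: {0} ∪ (positive diffs) ∪ (negative diffs).
|A - A| = 1 + 2·10 = 21 (matches direct enumeration: 21).

|A - A| = 21


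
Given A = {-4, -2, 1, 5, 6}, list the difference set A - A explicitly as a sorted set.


A - A = {a - a' : a, a' ∈ A}.
Compute a - a' for each ordered pair (a, a'):
a = -4: -4--4=0, -4--2=-2, -4-1=-5, -4-5=-9, -4-6=-10
a = -2: -2--4=2, -2--2=0, -2-1=-3, -2-5=-7, -2-6=-8
a = 1: 1--4=5, 1--2=3, 1-1=0, 1-5=-4, 1-6=-5
a = 5: 5--4=9, 5--2=7, 5-1=4, 5-5=0, 5-6=-1
a = 6: 6--4=10, 6--2=8, 6-1=5, 6-5=1, 6-6=0
Collecting distinct values (and noting 0 appears from a-a):
A - A = {-10, -9, -8, -7, -5, -4, -3, -2, -1, 0, 1, 2, 3, 4, 5, 7, 8, 9, 10}
|A - A| = 19

A - A = {-10, -9, -8, -7, -5, -4, -3, -2, -1, 0, 1, 2, 3, 4, 5, 7, 8, 9, 10}
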